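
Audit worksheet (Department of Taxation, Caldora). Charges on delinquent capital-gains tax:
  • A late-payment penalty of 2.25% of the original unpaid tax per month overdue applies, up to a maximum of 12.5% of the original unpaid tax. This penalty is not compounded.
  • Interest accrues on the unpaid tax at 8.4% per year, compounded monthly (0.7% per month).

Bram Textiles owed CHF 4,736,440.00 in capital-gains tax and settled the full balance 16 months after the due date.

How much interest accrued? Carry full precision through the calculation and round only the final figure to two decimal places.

Interest: CHF 4,736,440.00 × ((1 + 0.007)^16 − 1) = CHF 4,736,440.00 × 0.1180765… = CHF 559,262.3722…

CHF 559,262.37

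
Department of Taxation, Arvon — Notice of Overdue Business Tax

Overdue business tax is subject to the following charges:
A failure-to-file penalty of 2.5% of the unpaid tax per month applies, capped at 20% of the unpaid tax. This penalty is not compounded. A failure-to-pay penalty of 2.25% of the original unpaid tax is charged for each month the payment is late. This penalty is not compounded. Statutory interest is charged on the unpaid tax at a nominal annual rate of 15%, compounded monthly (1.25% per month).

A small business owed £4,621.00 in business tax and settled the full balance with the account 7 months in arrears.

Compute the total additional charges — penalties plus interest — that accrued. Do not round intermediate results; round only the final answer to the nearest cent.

£1,956.30

Failure-to-file: 7 × 2.5% × £4,621.00 = £808.68… (under the 20% cap)
Failure-to-pay penalty = 2.25% × £4,621.00 × 7 mo = £727.81…
Interest: £4,621.00 × ((1 + 0.0125)^7 − 1) = £4,621.00 × 0.0908505… = £419.8200…
Penalties + interest = £1,536.4825 + £419.8200… = £1,956.30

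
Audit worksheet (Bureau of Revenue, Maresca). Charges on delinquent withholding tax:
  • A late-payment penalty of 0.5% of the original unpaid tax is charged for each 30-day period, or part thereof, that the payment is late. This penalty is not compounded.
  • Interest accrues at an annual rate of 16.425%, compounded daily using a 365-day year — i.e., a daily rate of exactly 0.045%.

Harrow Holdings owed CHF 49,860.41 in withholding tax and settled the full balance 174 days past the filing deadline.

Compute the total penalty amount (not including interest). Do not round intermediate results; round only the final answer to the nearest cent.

CHF 1,495.81

Penalty periods: ⌈174/30⌉ = 6; penalty = 6 × 0.5% × CHF 49,860.41 = CHF 1,495.81…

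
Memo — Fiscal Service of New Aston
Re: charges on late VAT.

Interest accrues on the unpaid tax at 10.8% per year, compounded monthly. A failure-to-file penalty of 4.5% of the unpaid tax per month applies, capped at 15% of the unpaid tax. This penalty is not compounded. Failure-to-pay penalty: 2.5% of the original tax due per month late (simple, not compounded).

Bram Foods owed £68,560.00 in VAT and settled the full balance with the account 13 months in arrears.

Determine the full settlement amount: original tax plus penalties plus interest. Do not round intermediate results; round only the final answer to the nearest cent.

Failure-to-file: 13 × 4.5% × £68,560.00 = £40,107.60, capped at 15% × £68,560.00 = £10,284.00
Failure-to-pay penalty: 13 × 2.5% × £68,560.00 = £22,282.00
Interest (10.8%/yr ÷ 12 = 0.9%/month): £68,560.00 × ((1 + 0.009)^13 − 1) = £8,469.3033…
Total = £68,560.00 + £32,566.0000 + £8,469.3033… = £109,595.30

£109,595.30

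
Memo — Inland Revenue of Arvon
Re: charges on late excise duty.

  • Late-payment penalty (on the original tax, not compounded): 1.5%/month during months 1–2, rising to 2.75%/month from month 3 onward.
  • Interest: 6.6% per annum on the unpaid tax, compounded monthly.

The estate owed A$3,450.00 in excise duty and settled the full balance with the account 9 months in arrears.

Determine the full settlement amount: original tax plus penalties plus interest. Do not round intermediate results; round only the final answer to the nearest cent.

Penalty, months 1–2: 2 × 1.5% × A$3,450.00 = A$103.50
Penalty, months 3–9: 7 × 2.75% × A$3,450.00 = A$664.13…
Interest (6.6%/yr ÷ 12 = 0.55%/month): A$3,450.00 × ((1 + 0.0055)^9 − 1) = A$174.5807…
Total = A$3,450.00 + A$767.6250 + A$174.5807… = A$4,392.21

A$4,392.21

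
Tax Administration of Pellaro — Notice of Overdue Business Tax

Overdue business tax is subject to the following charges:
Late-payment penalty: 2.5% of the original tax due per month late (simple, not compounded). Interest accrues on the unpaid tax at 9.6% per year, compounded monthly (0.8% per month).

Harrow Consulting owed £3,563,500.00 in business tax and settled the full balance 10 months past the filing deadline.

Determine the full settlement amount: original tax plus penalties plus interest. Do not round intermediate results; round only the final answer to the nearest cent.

Late-payment penalty: 10 × 2.5% × £3,563,500.00 = £890,875.00
Interest: £3,563,500.00 × ((1 + 0.008)^10 − 1) = £3,563,500.00 × 0.0829423… = £295,564.9162…
Total = £3,563,500.00 + £890,875.0000 + £295,564.9162… = £4,749,939.92

£4,749,939.92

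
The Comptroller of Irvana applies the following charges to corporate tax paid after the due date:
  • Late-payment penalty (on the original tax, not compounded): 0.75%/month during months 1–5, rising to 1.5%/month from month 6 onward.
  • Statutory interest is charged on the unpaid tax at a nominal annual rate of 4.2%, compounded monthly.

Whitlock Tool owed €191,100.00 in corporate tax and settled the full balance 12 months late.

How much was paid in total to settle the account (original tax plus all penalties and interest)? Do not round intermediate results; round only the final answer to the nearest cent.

€226,514.27

Penalty, months 1–5: 5 × 0.75% × €191,100.00 = €7,166.25
Penalty, months 6–12: 7 × 1.5% × €191,100.00 = €20,065.50
Interest (4.2%/yr ÷ 12 = 0.35%/month): €191,100.00 × ((1 + 0.0035)^12 − 1) = €8,182.5212…
Total = €191,100.00 + €27,231.7500 + €8,182.5212… = €226,514.27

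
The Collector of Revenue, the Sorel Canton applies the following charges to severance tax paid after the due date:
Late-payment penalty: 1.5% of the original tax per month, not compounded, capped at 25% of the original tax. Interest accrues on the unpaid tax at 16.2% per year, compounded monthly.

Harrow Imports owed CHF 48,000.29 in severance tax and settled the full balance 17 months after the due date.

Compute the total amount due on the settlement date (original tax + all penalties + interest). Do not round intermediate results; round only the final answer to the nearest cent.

CHF 72,290.40

Penalty (uncapped): 17 × 1.5% × CHF 48,000.29 = CHF 12,240.07…; cap = 25% × CHF 48,000.29 = CHF 12,000.07… → penalty = CHF 12,000.07…
Interest (16.2%/yr ÷ 12 = 1.35%/month): CHF 48,000.29 × ((1 + 0.0135)^17 − 1) = CHF 12,290.0402…
Total = CHF 48,000.29 + CHF 12,000.0725 + CHF 12,290.0402… = CHF 72,290.40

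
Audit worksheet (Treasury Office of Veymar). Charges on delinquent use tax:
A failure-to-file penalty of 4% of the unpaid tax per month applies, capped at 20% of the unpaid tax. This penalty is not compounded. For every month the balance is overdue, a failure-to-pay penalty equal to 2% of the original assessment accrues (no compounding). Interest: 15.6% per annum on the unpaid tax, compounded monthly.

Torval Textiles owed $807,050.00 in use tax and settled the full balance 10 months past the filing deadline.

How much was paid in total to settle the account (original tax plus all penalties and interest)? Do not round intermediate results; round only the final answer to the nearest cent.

$1,241,141.80

Failure-to-file: 10 × 4% × $807,050.00 = $322,820.00, capped at 20% × $807,050.00 = $161,410.00
Failure-to-pay penalty = 2% × $807,050.00 × 10 mo = $161,410.00
Interest (15.6%/yr ÷ 12 = 1.3%/month): $807,050.00 × ((1 + 0.013)^10 − 1) = $111,271.8028…
Total = $807,050.00 + $322,820.0000 + $111,271.8028… = $1,241,141.80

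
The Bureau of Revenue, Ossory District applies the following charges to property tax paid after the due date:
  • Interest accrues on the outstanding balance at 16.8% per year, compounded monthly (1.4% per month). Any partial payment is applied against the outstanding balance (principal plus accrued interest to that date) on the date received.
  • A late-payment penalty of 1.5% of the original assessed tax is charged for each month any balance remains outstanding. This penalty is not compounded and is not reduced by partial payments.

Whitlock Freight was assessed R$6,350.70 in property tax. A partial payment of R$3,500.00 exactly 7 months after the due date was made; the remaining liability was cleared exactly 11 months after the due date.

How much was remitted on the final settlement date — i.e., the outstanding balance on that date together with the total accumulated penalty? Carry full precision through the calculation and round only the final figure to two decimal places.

R$4,747.84

Balance at month 7: R$6,350.7000 × (1 + 0.014)^7 = R$6,999.8266…
After R$3,500.00 payment: R$6,999.8266… − R$3,500.00 = R$3,499.8266…
Balance at month 11: R$3,499.8266… × (1 + 0.014)^4 = R$3,699.9712…
Penalty: 11 × 1.5% × R$6,350.70 = R$1,047.87…
Final settlement = outstanding balance + penalty = R$3,699.9712… + R$1,047.87… = R$4,747.84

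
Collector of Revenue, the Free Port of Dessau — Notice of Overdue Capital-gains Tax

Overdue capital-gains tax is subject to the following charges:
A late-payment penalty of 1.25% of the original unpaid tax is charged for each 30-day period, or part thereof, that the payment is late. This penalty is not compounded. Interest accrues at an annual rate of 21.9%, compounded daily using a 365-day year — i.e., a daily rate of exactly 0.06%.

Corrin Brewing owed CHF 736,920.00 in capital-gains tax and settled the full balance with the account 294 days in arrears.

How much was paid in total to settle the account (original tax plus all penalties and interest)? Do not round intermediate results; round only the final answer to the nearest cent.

Penalty periods: ⌈294/30⌉ = 10; penalty = 10 × 1.25% × CHF 736,920.00 = CHF 92,115.00
Interest: CHF 736,920.00 × ((1 + 0.0006)^294 − 1) = CHF 736,920.00 × 0.19285203… = CHF 142,116.5158…
Total = CHF 736,920.00 + CHF 92,115.0000 + CHF 142,116.5158… = CHF 971,151.52

CHF 971,151.52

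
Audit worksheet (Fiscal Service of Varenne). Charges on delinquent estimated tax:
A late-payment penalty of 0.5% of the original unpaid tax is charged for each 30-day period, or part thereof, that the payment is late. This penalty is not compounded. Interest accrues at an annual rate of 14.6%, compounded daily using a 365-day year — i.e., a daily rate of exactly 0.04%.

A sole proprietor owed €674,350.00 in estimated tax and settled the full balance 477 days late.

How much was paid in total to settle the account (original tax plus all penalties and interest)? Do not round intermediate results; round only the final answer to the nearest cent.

€870,026.96

Penalty periods: ⌈477/30⌉ = 16; penalty = 16 × 0.5% × €674,350.00 = €53,948.00
Interest: €674,350.00 × ((1 + 0.0004)^477 − 1) = €674,350.00 × 0.21017122… = €141,728.9593…
Total = €674,350.00 + €53,948.0000 + €141,728.9593… = €870,026.96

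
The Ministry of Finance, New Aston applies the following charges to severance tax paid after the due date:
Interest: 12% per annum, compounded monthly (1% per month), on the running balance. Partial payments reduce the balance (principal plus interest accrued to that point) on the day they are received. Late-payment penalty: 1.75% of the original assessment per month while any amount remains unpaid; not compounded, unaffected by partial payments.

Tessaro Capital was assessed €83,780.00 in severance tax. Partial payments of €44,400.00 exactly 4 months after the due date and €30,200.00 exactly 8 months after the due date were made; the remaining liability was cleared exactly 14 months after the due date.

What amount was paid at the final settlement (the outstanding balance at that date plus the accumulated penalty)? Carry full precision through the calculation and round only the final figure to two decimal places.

Balance at month 4: €83,780.0000 × (1 + 0.01)^4 = €87,181.8040…
After €44,400.00 payment: €87,181.8040… − €44,400.00 = €42,781.8040…
Balance at month 8: €42,781.8040… × (1 + 0.01)^4 = €44,518.9168…
After €30,200.00 payment: €44,518.9168… − €30,200.00 = €14,318.9168…
Balance at month 14: €14,318.9168… × (1 + 0.01)^6 = €15,199.8187…
Penalty: 14 × 1.75% × €83,780.00 = €20,526.10
Final settlement = outstanding balance + penalty = €15,199.8187… + €20,526.10 = €35,725.92

€35,725.92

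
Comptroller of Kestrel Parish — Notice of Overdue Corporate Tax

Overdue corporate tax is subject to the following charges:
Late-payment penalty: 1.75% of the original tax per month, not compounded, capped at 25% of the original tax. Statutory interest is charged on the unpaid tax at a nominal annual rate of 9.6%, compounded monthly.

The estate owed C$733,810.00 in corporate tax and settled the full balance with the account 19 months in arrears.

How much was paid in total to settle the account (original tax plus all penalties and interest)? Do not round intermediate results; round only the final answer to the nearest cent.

Penalty (uncapped): 19 × 1.75% × C$733,810.00 = C$243,991.83…; cap = 25% × C$733,810.00 = C$183,452.50 → penalty = C$183,452.50
Interest (9.6%/yr ÷ 12 = 0.8%/month): C$733,810.00 × ((1 + 0.008)^19 − 1) = C$119,945.9353…
Total = C$733,810.00 + C$183,452.5000 + C$119,945.9353… = C$1,037,208.44

C$1,037,208.44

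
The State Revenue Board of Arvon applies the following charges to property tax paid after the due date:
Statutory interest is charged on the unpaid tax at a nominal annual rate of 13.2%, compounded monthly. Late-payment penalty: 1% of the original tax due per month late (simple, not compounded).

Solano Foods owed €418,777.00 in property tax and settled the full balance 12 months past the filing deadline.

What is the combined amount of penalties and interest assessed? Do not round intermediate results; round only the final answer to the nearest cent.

€109,001.87

Late-payment penalty = 1% × €418,777.00 × 12 mo = €50,253.24
Interest (13.2%/yr ÷ 12 = 1.1%/month): €418,777.00 × ((1 + 0.011)^12 − 1) = €58,748.6325…
Penalties + interest = €50,253.2400 + €58,748.6325… = €109,001.87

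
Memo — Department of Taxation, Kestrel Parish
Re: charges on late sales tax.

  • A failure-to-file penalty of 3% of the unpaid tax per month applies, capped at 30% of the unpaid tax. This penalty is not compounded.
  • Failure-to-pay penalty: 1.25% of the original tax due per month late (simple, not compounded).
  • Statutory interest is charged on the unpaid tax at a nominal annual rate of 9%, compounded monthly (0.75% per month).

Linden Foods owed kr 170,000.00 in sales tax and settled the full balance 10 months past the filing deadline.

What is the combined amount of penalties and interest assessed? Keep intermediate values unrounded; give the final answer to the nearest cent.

kr 85,439.03

Failure-to-file: 10 × 3% × kr 170,000.00 = kr 51,000.00, capped at 30% × kr 170,000.00 = kr 51,000.00
Failure-to-pay penalty: 10 × 1.25% × kr 170,000.00 = kr 21,250.00
Interest: kr 170,000.00 × ((1 + 0.0075)^10 − 1) = kr 170,000.00 × 0.0775825… = kr 13,189.0327…
Penalties + interest = kr 72,250.0000 + kr 13,189.0327… = kr 85,439.03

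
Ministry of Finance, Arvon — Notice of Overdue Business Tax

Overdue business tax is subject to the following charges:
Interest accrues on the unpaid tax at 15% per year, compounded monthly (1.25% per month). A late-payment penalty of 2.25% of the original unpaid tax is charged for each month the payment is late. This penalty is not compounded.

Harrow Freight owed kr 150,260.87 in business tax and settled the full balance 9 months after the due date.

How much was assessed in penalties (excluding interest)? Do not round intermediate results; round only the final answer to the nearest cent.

kr 30,427.83

Late-payment penalty = 2.25% × kr 150,260.87 × 9 mo = kr 30,427.83…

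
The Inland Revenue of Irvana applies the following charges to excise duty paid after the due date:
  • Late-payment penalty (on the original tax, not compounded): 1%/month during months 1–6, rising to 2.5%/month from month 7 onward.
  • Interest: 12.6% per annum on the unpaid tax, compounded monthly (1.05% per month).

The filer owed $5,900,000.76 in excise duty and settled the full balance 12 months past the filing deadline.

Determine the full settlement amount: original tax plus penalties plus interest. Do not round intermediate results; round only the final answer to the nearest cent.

$7,926,871.07

Penalty, months 1–6: 6 × 1% × $5,900,000.76 = $354,000.05…
Penalty, months 7–12: 6 × 2.5% × $5,900,000.76 = $885,000.11…
Interest: $5,900,000.76 × ((1 + 0.0105)^12 − 1) = $5,900,000.76 × 0.1335373… = $787,870.1514…
Total = $5,900,000.76 + $1,239,000.1596 + $787,870.1514… = $7,926,871.07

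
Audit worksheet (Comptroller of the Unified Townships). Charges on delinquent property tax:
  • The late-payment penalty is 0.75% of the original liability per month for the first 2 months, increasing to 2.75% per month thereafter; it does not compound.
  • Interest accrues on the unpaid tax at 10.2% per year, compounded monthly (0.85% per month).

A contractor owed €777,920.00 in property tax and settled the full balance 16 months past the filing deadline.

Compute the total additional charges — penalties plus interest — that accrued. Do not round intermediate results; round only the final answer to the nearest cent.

€423,984.76

Penalty, months 1–2: 2 × 0.75% × €777,920.00 = €11,668.80
Penalty, months 3–16: 14 × 2.75% × €777,920.00 = €299,499.20
Interest: €777,920.00 × ((1 + 0.0085)^16 − 1) = €777,920.00 × 0.1450236… = €112,816.7647…
Penalties + interest = €311,168.0000 + €112,816.7647… = €423,984.76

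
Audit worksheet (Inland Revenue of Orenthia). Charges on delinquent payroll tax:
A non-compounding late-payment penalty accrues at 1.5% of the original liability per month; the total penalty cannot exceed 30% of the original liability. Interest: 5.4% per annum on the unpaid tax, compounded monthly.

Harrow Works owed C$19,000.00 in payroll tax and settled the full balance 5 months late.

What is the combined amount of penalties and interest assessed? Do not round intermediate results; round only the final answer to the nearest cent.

Penalty: 5 × 1.5% × C$19,000.00 = C$1,425.00 (below the 30% cap of C$5,700.00)
Interest (5.4%/yr ÷ 12 = 0.45%/month): C$19,000.00 × ((1 + 0.0045)^5 − 1) = C$431.3649…
Penalties + interest = C$1,425.0000 + C$431.3649… = C$1,856.36

C$1,856.36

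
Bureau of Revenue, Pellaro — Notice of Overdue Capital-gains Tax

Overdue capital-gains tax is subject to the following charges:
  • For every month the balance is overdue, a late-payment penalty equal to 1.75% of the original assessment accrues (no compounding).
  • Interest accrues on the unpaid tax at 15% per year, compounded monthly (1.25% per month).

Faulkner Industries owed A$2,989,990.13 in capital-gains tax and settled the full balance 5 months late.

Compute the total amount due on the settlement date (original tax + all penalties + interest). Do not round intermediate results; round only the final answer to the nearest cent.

A$3,443,219.27

Late-payment penalty = 1.75% × A$2,989,990.13 × 5 mo = A$261,624.14…
Interest: A$2,989,990.13 × ((1 + 0.0125)^5 − 1) = A$2,989,990.13 × 0.0640822… = A$191,605.0068…
Total = A$2,989,990.13 + A$261,624.1364… + A$191,605.0068… = A$3,443,219.27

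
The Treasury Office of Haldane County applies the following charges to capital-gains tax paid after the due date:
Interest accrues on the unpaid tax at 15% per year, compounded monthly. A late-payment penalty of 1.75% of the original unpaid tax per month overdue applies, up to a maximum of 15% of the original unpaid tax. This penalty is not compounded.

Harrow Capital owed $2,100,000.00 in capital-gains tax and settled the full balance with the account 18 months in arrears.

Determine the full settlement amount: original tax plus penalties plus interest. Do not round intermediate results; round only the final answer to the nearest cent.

$2,941,212.53

Penalty (uncapped): 18 × 1.75% × $2,100,000.00 = $661,500.00; cap = 15% × $2,100,000.00 = $315,000.00 → penalty = $315,000.00
Interest (15%/yr ÷ 12 = 1.25%/month): $2,100,000.00 × ((1 + 0.0125)^18 − 1) = $526,212.5277…
Total = $2,100,000.00 + $315,000.0000 + $526,212.5277… = $2,941,212.53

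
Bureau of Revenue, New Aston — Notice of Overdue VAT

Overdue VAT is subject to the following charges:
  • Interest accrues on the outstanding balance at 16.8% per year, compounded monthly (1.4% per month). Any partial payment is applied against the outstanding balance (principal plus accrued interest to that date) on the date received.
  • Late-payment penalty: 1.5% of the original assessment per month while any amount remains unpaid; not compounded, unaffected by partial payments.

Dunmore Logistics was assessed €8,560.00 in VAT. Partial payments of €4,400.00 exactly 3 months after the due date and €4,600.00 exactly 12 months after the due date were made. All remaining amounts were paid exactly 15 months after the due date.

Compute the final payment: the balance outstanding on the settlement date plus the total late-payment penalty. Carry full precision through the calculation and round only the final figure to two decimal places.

€2,476.14

Balance at month 3: €8,560.0000 × (1 + 0.014)^3 = €8,924.5768…
After €4,400.00 payment: €8,924.5768… − €4,400.00 = €4,524.5768…
Balance at month 12: €4,524.5768… × (1 + 0.014)^9 = €5,127.6640…
After €4,600.00 payment: €5,127.6640… − €4,600.00 = €527.6640…
Balance at month 15: €527.6640… × (1 + 0.014)^3 = €550.1376…
Penalty: 15 × 1.5% × €8,560.00 = €1,926.00
Final settlement = outstanding balance + penalty = €550.1376… + €1,926.00 = €2,476.14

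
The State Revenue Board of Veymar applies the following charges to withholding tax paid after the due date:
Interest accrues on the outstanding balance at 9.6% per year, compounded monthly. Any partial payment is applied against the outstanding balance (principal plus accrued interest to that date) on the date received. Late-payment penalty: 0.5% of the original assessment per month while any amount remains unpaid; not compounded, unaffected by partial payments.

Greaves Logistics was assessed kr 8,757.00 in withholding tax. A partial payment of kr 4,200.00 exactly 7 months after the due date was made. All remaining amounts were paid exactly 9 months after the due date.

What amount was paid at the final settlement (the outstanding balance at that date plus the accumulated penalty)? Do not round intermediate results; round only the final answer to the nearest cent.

kr 5,534.66

Monthly rate = 9.6% ÷ 12 = 0.8%
Balance at month 7: kr 8,757.0000 × (1 + 0.008)^7 = kr 9,259.3196…
After kr 4,200.00 payment: kr 9,259.3196… − kr 4,200.00 = kr 5,059.3196…
Balance at month 9: kr 5,059.3196… × (1 + 0.008)^2 = kr 5,140.5925…
Penalty: 9 × 0.5% × kr 8,757.00 = kr 394.07…
Final settlement = outstanding balance + penalty = kr 5,140.5925… + kr 394.07… = kr 5,534.66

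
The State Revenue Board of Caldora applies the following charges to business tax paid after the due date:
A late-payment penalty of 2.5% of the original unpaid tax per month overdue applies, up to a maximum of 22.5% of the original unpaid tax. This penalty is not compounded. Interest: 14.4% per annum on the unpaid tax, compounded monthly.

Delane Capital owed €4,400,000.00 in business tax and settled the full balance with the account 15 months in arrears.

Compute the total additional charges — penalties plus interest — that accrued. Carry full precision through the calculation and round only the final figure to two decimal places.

Penalty (uncapped): 15 × 2.5% × €4,400,000.00 = €1,650,000.00; cap = 22.5% × €4,400,000.00 = €990,000.00 → penalty = €990,000.00
Interest (14.4%/yr ÷ 12 = 1.2%/month): €4,400,000.00 × ((1 + 0.012)^15 − 1) = €862,115.3511…
Penalties + interest = €990,000.0000 + €862,115.3511… = €1,852,115.35

€1,852,115.35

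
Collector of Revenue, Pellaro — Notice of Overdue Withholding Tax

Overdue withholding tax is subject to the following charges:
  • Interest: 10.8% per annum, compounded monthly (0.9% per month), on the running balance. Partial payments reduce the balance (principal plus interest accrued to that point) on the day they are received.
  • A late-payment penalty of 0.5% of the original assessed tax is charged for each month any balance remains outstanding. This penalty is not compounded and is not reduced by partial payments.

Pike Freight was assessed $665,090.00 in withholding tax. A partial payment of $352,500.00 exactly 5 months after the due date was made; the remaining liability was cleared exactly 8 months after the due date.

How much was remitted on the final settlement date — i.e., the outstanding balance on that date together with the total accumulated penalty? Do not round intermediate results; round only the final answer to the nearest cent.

$379,012.55

Balance at month 5: $665,090.0000 × (1 + 0.009)^5 = $695,562.6433…
After $352,500.00 payment: $695,562.6433… − $352,500.00 = $343,062.6433…
Balance at month 8: $343,062.6433… × (1 + 0.009)^3 = $352,408.9489…
Penalty: 8 × 0.5% × $665,090.00 = $26,603.60
Final settlement = outstanding balance + penalty = $352,408.9489… + $26,603.60 = $379,012.55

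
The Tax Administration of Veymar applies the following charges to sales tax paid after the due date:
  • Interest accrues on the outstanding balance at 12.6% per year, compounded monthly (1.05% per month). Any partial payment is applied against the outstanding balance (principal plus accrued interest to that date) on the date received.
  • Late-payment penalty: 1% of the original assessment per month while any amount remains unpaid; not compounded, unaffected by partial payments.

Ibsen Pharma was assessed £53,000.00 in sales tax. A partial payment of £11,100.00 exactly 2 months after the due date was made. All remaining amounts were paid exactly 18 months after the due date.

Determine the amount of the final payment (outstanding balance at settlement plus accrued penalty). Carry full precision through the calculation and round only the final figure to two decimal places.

Balance at month 2: £53,000.0000 × (1 + 0.0105)^2 = £54,118.8433…
After £11,100.00 payment: £54,118.8433… − £11,100.00 = £43,018.8433…
Balance at month 18: £43,018.8433… × (1 + 0.0105)^16 = £50,844.0122…
Penalty: 18 × 1% × £53,000.00 = £9,540.00
Final settlement = outstanding balance + penalty = £50,844.0122… + £9,540.00 = £60,384.01

£60,384.01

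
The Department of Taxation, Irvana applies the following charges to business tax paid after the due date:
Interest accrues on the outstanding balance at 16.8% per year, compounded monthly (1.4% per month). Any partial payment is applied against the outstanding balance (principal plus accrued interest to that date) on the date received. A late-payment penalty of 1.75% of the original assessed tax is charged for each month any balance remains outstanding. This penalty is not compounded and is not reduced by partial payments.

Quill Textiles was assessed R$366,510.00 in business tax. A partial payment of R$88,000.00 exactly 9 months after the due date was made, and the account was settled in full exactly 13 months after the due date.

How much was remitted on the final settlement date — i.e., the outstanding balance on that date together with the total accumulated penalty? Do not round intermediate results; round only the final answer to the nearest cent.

R$429,464.55

Balance at month 9: R$366,510.0000 × (1 + 0.014)^9 = R$415,362.6328…
After R$88,000.00 payment: R$415,362.6328… − R$88,000.00 = R$327,362.6328…
Balance at month 13: R$327,362.6328… × (1 + 0.014)^4 = R$346,083.5244…
Penalty: 13 × 1.75% × R$366,510.00 = R$83,381.03…
Final settlement = outstanding balance + penalty = R$346,083.5244… + R$83,381.03… = R$429,464.55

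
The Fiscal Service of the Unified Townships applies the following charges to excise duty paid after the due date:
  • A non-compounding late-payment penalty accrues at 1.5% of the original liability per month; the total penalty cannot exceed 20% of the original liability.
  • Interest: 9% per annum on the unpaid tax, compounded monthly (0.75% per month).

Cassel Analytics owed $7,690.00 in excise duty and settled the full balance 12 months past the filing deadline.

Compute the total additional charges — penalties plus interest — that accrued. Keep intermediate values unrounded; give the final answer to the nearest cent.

$2,105.58

Penalty: 12 × 1.5% × $7,690.00 = $1,384.20 (below the 20% cap of $1,538.00)
Interest: $7,690.00 × ((1 + 0.0075)^12 − 1) = $7,690.00 × 0.0938069… = $721.3750…
Penalties + interest = $1,384.2000 + $721.3750… = $2,105.58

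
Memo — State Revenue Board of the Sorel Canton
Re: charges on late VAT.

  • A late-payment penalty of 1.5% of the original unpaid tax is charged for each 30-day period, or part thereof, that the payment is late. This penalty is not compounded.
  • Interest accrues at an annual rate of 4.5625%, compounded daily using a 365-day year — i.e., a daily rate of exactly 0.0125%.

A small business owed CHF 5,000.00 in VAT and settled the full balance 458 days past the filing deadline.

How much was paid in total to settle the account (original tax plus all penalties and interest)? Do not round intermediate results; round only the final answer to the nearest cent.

Penalty periods: ⌈458/30⌉ = 16; penalty = 16 × 1.5% × CHF 5,000.00 = CHF 1,200.00
Interest: CHF 5,000.00 × ((1 + 0.000125)^458 − 1) = CHF 5,000.00 × 0.05891672… = CHF 294.5836…
Total = CHF 5,000.00 + CHF 1,200.0000 + CHF 294.5836… = CHF 6,494.58

CHF 6,494.58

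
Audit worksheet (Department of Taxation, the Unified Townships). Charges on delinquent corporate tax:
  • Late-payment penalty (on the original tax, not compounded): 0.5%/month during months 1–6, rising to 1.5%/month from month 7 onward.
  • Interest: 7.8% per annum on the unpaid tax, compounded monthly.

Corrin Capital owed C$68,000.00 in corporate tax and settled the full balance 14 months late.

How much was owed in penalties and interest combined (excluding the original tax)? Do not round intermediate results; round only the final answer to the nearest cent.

Penalty, months 1–6: 6 × 0.5% × C$68,000.00 = C$2,040.00
Penalty, months 7–14: 8 × 1.5% × C$68,000.00 = C$8,160.00
Interest (7.8%/yr ÷ 12 = 0.65%/month): C$68,000.00 × ((1 + 0.0065)^14 − 1) = C$6,456.3636…
Penalties + interest = C$10,200.0000 + C$6,456.3636… = C$16,656.36

C$16,656.36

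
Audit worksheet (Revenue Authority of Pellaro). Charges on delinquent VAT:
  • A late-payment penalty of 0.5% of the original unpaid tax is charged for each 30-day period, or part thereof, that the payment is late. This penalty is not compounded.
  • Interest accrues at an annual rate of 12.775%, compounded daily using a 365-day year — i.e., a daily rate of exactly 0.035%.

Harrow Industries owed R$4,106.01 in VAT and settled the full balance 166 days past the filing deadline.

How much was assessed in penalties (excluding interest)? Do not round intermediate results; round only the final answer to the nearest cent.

R$123.18

Penalty periods: ⌈166/30⌉ = 6; penalty = 6 × 0.5% × R$4,106.01 = R$123.18…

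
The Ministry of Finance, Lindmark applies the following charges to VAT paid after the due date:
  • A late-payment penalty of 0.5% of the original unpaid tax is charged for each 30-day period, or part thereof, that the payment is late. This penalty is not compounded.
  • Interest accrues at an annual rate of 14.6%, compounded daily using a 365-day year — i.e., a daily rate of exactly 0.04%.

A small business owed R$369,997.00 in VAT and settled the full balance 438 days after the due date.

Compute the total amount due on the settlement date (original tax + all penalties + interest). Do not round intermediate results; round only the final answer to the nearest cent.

R$468,580.02

Penalty periods: ⌈438/30⌉ = 15; penalty = 15 × 0.5% × R$369,997.00 = R$27,749.78…
Interest: R$369,997.00 × ((1 + 0.0004)^438 − 1) = R$369,997.00 × 0.19144275… = R$70,833.2439…
Total = R$369,997.00 + R$27,749.7750 + R$70,833.2439… = R$468,580.02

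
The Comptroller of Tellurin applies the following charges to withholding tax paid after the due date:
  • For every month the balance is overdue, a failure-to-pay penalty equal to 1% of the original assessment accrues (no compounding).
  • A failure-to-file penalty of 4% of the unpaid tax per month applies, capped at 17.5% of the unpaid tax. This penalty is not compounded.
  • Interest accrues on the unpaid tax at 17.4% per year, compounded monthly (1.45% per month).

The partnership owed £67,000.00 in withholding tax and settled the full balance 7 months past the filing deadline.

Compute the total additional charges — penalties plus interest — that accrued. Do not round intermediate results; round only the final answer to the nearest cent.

Failure-to-file: 7 × 4% × £67,000.00 = £18,760.00, capped at 17.5% × £67,000.00 = £11,725.00
Failure-to-pay penalty: 7 × 1% × £67,000.00 = £4,690.00
Interest: £67,000.00 × ((1 + 0.0145)^7 − 1) = £67,000.00 × 0.1060235… = £7,103.5753…
Penalties + interest = £16,415.0000 + £7,103.5753… = £23,518.58

£23,518.58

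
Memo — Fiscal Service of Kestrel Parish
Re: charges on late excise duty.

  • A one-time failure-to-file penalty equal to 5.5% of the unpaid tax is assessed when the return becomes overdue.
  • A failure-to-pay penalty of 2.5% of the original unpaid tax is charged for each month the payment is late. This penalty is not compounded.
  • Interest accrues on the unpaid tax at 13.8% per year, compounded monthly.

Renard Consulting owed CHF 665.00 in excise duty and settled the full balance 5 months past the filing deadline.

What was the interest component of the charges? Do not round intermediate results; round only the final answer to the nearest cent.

CHF 39.13

Interest (13.8%/yr ÷ 12 = 1.15%/month): CHF 665.00 × ((1 + 0.0115)^5 − 1) = CHF 39.1271…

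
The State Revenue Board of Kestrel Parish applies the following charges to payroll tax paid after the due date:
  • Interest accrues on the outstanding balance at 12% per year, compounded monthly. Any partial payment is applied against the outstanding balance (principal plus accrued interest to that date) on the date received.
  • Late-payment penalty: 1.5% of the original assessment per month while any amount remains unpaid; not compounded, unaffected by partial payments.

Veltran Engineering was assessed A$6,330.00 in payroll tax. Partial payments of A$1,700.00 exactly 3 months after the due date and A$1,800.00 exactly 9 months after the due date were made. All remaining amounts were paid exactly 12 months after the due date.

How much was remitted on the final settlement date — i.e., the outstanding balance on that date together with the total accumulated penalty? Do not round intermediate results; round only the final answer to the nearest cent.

A$4,558.40

Monthly rate = 12% ÷ 12 = 1%
Balance at month 3: A$6,330.0000 × (1 + 0.01)^3 = A$6,521.8053…
After A$1,700.00 payment: A$6,521.8053… − A$1,700.00 = A$4,821.8053…
Balance at month 9: A$4,821.8053… × (1 + 0.01)^6 = A$5,118.4435…
After A$1,800.00 payment: A$5,118.4435… − A$1,800.00 = A$3,318.4435…
Balance at month 12: A$3,318.4435… × (1 + 0.01)^3 = A$3,418.9957…
Penalty: 12 × 1.5% × A$6,330.00 = A$1,139.40
Final settlement = outstanding balance + penalty = A$3,418.9957… + A$1,139.40 = A$4,558.40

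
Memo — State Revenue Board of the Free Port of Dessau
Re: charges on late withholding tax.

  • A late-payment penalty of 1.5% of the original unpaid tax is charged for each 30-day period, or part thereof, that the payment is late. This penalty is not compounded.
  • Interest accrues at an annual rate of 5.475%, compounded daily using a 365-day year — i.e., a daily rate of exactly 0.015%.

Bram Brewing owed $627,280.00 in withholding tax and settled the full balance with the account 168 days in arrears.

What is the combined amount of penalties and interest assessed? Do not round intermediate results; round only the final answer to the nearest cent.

Penalty periods: ⌈168/30⌉ = 6; penalty = 6 × 1.5% × $627,280.00 = $56,455.20
Interest: $627,280.00 × ((1 + 0.00015)^168 − 1) = $627,280.00 × 0.02551827… = $16,007.0979…
Penalties + interest = $56,455.2000 + $16,007.0979… = $72,462.30

$72,462.30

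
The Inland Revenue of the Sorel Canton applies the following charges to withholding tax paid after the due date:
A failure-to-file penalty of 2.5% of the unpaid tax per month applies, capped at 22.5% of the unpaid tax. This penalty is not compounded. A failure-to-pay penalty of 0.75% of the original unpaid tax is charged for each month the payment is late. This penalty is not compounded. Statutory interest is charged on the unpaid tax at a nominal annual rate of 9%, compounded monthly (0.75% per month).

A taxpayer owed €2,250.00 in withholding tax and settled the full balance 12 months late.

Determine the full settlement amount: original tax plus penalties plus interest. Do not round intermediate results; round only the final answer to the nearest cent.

Failure-to-file: 12 × 2.5% × €2,250.00 = €675.00, capped at 22.5% × €2,250.00 = €506.25
Failure-to-pay penalty = 0.75% × €2,250.00 × 12 mo = €202.50
Interest: €2,250.00 × ((1 + 0.0075)^12 − 1) = €2,250.00 × 0.0938069… = €211.0655…
Total = €2,250.00 + €708.7500 + €211.0655… = €3,169.82

€3,169.82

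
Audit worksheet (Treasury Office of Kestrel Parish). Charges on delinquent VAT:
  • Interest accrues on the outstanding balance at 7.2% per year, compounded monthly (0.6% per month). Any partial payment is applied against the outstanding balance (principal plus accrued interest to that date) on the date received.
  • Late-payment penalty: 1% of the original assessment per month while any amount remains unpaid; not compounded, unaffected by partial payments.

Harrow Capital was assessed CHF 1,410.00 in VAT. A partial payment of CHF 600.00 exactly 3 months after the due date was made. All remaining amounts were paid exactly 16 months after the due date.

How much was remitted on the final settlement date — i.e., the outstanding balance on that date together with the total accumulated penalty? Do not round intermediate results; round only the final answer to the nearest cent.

CHF 1,128.70

Balance at month 3: CHF 1,410.0000 × (1 + 0.006)^3 = CHF 1,435.5326…
After CHF 600.00 payment: CHF 1,435.5326… − CHF 600.00 = CHF 835.5326…
Balance at month 16: CHF 835.5326… × (1 + 0.006)^13 = CHF 903.1027…
Penalty: 16 × 1% × CHF 1,410.00 = CHF 225.60
Final settlement = outstanding balance + penalty = CHF 903.1027… + CHF 225.60 = CHF 1,128.70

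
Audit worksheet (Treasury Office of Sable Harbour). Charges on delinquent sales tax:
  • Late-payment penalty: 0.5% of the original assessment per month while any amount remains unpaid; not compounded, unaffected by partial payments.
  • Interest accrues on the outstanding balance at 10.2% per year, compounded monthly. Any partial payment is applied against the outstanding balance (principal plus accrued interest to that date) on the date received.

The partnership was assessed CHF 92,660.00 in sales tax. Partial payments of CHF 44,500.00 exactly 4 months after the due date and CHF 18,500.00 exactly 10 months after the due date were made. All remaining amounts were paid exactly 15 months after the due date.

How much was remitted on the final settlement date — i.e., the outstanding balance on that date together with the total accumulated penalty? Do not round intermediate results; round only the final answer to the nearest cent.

Monthly rate = 10.2% ÷ 12 = 0.85%
Balance at month 4: CHF 92,660.0000 × (1 + 0.0085)^4 = CHF 95,850.8362…
After CHF 44,500.00 payment: CHF 95,850.8362… − CHF 44,500.00 = CHF 51,350.8362…
Balance at month 10: CHF 51,350.8362… × (1 + 0.0085)^6 = CHF 54,026.0151…
After CHF 18,500.00 payment: CHF 54,026.0151… − CHF 18,500.00 = CHF 35,526.0151…
Balance at month 15: CHF 35,526.0151… × (1 + 0.0085)^5 = CHF 37,061.7574…
Penalty: 15 × 0.5% × CHF 92,660.00 = CHF 6,949.50
Final settlement = outstanding balance + penalty = CHF 37,061.7574… + CHF 6,949.50 = CHF 44,011.26

CHF 44,011.26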